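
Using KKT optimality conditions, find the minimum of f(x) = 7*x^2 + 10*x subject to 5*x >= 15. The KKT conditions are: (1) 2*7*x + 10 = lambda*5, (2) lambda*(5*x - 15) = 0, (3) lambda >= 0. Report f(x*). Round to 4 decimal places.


Step 1: Try lambda = 0 (constraint inactive).
x_unc = -10/(2*7) = -0.7143
Check: 5*-0.7143 = -3.5715 < 15 -- violated!
Step 2: Constraint must be active: 5*x = 15
x* = 15/5 = 3.0
lambda = (2*7*3.0 + 10)/5 = 10.4
Step 3: Compute optimal value.
f(x*) = 7*3.0^2 + 10*3.0 = 93.0


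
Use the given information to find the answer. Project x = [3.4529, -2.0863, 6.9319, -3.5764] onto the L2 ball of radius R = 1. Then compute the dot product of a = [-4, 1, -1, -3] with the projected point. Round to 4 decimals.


Step 1: Compute ||x|| (intermediates to 6 decimals).
||x|| = sqrt(3.4529^2 + (-2.0863)^2 + 6.9319^2 + (-3.5764)^2) = 8.781631
Step 2: Project.
Since ||x|| > R, scale = R/||x|| = 1/8.781631 = 0.113874, proj(x) = scale * x
proj(x) = [0.393196, -0.237575, 0.789363, -0.407259]
Step 3: Dot product.
a^T * proj(x) = -4*0.393196 + 1*(-0.237575) - 1*0.789363 - 3*(-0.407259) = -1.3779


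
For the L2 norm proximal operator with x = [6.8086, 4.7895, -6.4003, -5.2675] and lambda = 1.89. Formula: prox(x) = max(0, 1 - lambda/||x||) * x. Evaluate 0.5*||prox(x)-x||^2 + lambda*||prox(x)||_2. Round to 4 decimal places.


Step 1: Compute ||x||.
||x|| = 11.7476
Step 2: Compute scaling factor.
scale = max(0, 1 - 1.89/11.7476) = 0.8391
Step 3: prox(x) = [5.7132, 4.0189, -5.3706, -4.42]
||prox(x)|| = 9.8576
Step 4: Proximal objective.
0.5*||prox-x||^2 = 1.7861
lambda*||prox|| = 18.6309
Total = 20.417


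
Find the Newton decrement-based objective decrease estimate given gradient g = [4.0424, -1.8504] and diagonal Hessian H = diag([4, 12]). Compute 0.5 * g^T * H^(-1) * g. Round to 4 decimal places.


Step 1: H is diagonal, so H^(-1) * g = [1.0106, -0.1542].
Step 2: g^T H^(-1) g = sum_i g_i^2 / H_ii
  = (4.0424)^2/4 + (-1.8504)^2/12
  = 4.0852 + 0.2853 = 4.3706
Step 3: Objective decrease = 0.5 * g^T H^(-1) g = 2.1853


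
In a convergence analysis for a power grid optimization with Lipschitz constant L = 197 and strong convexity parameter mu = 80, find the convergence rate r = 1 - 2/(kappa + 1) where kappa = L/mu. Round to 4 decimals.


Step 1: Compute the condition number.
kappa = L/mu = 197/80 = 2.4625
Step 2: Compute the convergence rate.
r = 1 - 2/(kappa + 1) = 1 - 2*mu/(L + mu) = (L - mu)/(L + mu) = 117/277 = 0.4224


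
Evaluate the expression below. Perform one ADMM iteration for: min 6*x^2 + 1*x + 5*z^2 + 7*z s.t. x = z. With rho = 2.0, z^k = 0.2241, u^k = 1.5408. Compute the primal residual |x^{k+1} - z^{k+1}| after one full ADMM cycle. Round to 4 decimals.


ADMM iteration with rho = 2.0, z^k = 0.2241, u^k = 1.5408
Step 1: x-update.
Minimize 6*x^2 + 1*x + (2.0/2)*(x - 0.2241 + 1.5408)^2
FOC: (2*6 + 2.0)*x = -1 + 2.0*(0.2241 - 1.5408)
x^{k+1} = -0.2595
Step 2: z-update.
Minimize 5*z^2 + 7*z + (2.0/2)*(-0.2595 - z + 1.5408)^2
FOC: (2*5 + 2.0)*z = -7 + 2.0*(-0.2595 + 1.5408)
z^{k+1} = -0.3698
Step 3: u-update.
u^{k+1} = 1.5408 - 0.2595 + 0.3698 = 1.6511
Step 4: Primal residual = |-0.2595 + 0.3698| = 0.1103


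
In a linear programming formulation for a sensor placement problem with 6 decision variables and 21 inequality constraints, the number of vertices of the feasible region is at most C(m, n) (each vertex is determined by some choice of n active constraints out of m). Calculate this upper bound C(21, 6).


Each vertex corresponds to some choice of n active constraints out of m, so the number of vertices is at most C(m, n) = m! / (n!(m-n)!).
m = 21, n = 6
Numerator: 21 * 20 * 19 * 18 * 17 * 16
Denominator: 6! = 720
C(21, 6) = 54264


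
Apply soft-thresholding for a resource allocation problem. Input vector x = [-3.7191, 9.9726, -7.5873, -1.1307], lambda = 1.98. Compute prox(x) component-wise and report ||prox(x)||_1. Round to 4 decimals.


Soft-thresholding with lambda = 1.98:
prox(-3.7191) = sign(-3.7191)*max(|-3.7191| - 1.98, 0) = -1.7391
prox(9.9726) = sign(9.9726)*max(|9.9726| - 1.98, 0) = 7.9926
prox(-7.5873) = sign(-7.5873)*max(|-7.5873| - 1.98, 0) = -5.6073
prox(-1.1307) = sign(-1.1307)*max(|-1.1307| - 1.98, 0) = 0.0
prox(x) = [-1.7391, 7.9926, -5.6073, 0.0]
||prox(x)||_1 = 1.7391 + 7.9926 + 5.6073 + 0.0 = 15.339


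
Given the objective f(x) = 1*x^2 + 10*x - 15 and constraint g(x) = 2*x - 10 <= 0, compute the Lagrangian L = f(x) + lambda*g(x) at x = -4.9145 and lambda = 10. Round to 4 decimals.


Step 1: Evaluate f(x).
f(-4.9145) = 1*(-4.9145)^2 + 10*(-4.9145) - 15 = -39.9927
Step 2: Evaluate g(x).
g(-4.9145) = 2*-4.9145 - 10 = -19.829
Step 3: Compute Lagrangian.
L = -39.9927 + 10*-19.829 = -238.2827


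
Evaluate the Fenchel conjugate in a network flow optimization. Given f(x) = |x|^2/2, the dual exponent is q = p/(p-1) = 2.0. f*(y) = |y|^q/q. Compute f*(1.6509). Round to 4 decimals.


The conjugate exponent q satisfies 1/p + 1/q = 1.
p = 2, so q = 2/(2 - 1) = 2.0
|y|^q = 1.6509^2.0 = 2.7255
f*(1.6509) = 2.7255 / 2.0 = 1.3627


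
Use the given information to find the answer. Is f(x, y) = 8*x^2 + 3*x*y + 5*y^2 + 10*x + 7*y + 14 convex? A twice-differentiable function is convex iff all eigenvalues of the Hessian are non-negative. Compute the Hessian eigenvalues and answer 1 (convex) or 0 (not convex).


The Hessian of f(x,y) = 8*x^2 + 3*x*y + 5*y^2 + 10*x + 7*y + 14 is:
H = [[16, 3], [3, 10]]
Trace = 16 + 10 = 26
Determinant = 16*10 - (3)^2 = 151
Discriminant = (26)^2 - 4*151 = 72.0
Eigenvalues: lambda_1 = 8.7574, lambda_2 = 17.2426
The function is convex.

1


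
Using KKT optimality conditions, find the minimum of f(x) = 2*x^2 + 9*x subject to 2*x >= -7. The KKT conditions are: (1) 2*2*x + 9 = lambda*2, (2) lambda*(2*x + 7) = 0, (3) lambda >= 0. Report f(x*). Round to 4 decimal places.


Step 1: Try lambda = 0 (constraint inactive).
Stationarity: 2*2*x + 9 = 0
x* = -9/(2*2) = -2.25
Check constraint: 2*-2.25 = -4.5 >= -7 -- satisfied.
Step 2: Compute optimal value.
f(x*) = 2*(-2.25)^2 + 9*(-2.25) = -10.125


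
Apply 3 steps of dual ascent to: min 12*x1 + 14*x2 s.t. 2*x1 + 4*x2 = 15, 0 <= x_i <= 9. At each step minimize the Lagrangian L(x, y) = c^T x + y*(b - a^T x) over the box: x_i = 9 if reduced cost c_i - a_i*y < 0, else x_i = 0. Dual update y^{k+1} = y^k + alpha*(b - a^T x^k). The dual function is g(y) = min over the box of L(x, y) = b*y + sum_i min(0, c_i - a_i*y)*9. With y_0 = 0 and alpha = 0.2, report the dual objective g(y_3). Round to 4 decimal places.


Dual ascent for LP: min 12*x1 + 14*x2, 2*x1 + 4*x2 = 15, 0 <= x_i <= 9
Step 1: y^k = 0.0, reduced costs: (12.0, 14.0)
  x^k = (0.0, 0.0), subgradient = b - a^T x = 15.0
  y^{k+1} = 0.0 + 0.2*15.0 = 3.0
Step 2: y^k = 3.0, reduced costs: (6.0, 2.0)
  x^k = (0.0, 0.0), subgradient = b - a^T x = 15.0
  y^{k+1} = 3.0 + 0.2*15.0 = 6.0
Step 3: y^k = 6.0, reduced costs: (0.0, -10.0)
  x^k = (0.0, 9.0), subgradient = b - a^T x = -21.0
  y^{k+1} = 6.0 + 0.2*-21.0 = 1.8
Dual objective at y_3 = 1.8: reduced costs (8.4, 6.8), box minimizer x = (0.0, 0.0)
g(y_3) = b*y + (c1 - a1*y)*x1 + (c2 - a2*y)*x2 = 15*1.8 + 8.4*0.0 + 6.8*0.0 = 27.0 + 0.0 + 0.0 = 27.0


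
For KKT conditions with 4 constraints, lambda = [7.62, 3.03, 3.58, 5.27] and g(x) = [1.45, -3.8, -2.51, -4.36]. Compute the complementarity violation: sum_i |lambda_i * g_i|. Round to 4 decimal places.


KKT complementary slackness check:
lambda_1 * g_1 = 7.62 * 1.45 = 11.049
lambda_2 * g_2 = 3.03 * -3.8 = -11.514
lambda_3 * g_3 = 3.58 * -2.51 = -8.9858
lambda_4 * g_4 = 5.27 * -4.36 = -22.9772
Total violation = 11.049 + 11.514 + 8.9858 + 22.9772 = 54.526


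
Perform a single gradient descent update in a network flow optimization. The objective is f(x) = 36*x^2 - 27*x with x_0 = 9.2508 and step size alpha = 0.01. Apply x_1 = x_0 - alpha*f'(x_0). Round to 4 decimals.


We compute the gradient at x_0 and apply the update.
f'(x) = 72*x - 27
f'(9.2508) = 72*9.2508 - 27 = 639.0576
x_1 = 9.2508 - 0.01*639.0576 = 2.8602


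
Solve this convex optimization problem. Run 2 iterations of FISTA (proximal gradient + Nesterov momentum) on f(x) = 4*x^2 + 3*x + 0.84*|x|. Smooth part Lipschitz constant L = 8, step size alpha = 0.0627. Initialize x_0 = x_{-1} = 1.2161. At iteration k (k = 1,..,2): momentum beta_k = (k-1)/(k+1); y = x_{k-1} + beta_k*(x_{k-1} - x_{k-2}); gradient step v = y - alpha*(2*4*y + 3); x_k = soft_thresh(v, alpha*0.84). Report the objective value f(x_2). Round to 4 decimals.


FISTA on f(x) = 4*x^2 + 3*x + 0.84*|x|
L = 8, alpha = 0.0627
Iteration 1: beta = 0.0, y = 1.2161 + 0.0*(1.2161 - 1.2161) = 1.2161
  grad(y) = 12.7288, v = y - alpha*grad = 0.418
  prox(v) = soft_thresh(0.418, 0.0527) = 0.3653
Iteration 2: beta = 0.3333, y = 0.3653 + 0.3333*(0.3653 - 1.2161) = 0.0817
  grad(y) = 3.654, v = y - alpha*grad = -0.1474
  prox(v) = soft_thresh(-0.1474, 0.0527) = -0.0947
f(x_2) = 4*(-0.0947)^2 + 3*(-0.0947) + 0.84*|-0.0947| = -0.1687


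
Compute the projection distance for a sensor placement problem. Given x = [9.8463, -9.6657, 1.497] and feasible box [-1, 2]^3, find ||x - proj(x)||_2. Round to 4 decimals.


Project each component onto [-1, 2].
clip(9.8463) = 2.0, clip(-9.6657) = -1.0, clip(1.497) = 1.497
Projection = [2.0, -1.0, 1.497]
Squared diffs: [61.5644, 75.0944, 0.0]
Distance = sqrt(136.6588) = 11.6901


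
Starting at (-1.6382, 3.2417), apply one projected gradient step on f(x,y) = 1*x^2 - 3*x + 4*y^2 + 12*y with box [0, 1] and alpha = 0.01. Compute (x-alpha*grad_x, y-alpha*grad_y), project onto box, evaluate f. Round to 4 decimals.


Step 1: Compute gradient at (-1.6382, 3.2417).
grad_x = 2*1*-1.6382 - 3 = -6.2764
grad_y = 2*4*3.2417 + 12 = 37.9336
Step 2: Gradient step.
x_raw = -1.6382 - 0.01*-6.2764 = -1.5754
y_raw = 3.2417 - 0.01*37.9336 = 2.8624
Step 3: Project onto [0, 1].
x_proj = clip(-1.5754) = 0.0
y_proj = clip(2.8624) = 1.0
Step 4: Evaluate f.
f(0.0, 1.0) = 16.0


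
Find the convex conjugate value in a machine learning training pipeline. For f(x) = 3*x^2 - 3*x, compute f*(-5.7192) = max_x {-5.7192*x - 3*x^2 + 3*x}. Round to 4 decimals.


f*(y) = sup_x {y*x - a*x^2 - b*x} = sup_x {(y-b)*x - a*x^2}
FOC: (y - b) - 2a*x = 0 => x* = (y - b)/(2a)
x* = (-5.7192 + 3)/(2*3) = -0.4532
f*(-5.7192) = (y-b)^2/(4a) = (-5.7192 + 3)^2/(4*3)
= 7.394/12 = 0.6162


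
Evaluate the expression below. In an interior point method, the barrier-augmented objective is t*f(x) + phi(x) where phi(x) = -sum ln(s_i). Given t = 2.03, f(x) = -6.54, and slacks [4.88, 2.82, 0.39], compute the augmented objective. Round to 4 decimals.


Step 1: Compute log-barrier.
ln values: [1.5851, 1.0367, -0.9416]
phi = -(1.5851 + 1.0367 - 0.9416) = -1.6803
Step 2: Compute augmented objective.
t*f(x) = 2.03*-6.54 = -13.2762
Total = -13.2762 - 1.6803 = -14.9565


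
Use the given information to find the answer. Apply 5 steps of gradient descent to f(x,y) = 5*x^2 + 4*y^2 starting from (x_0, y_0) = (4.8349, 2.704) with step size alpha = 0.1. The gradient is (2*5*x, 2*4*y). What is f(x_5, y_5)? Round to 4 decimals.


Gradient descent on f(x,y) = 5*x^2 + 4*y^2.
Starting point: (4.8349, 2.704), alpha = 0.1
Step 1: grad_x = 2*5*4.8349 = 48.349, grad_y = 2*4*2.704 = 21.632
  x_1 = 4.8349 - 0.1*48.349 = -0.0
  y_1 = 2.704 - 0.1*21.632 = 0.5408
Step 2: grad_x = 2*5*-0.0 = -0.0, grad_y = 2*4*0.5408 = 4.3264
  x_2 = -0.0 - 0.1*-0.0 = 0.0
  y_2 = 0.5408 - 0.1*4.3264 = 0.1082
Step 3: grad_x = 2*5*0.0 = 0.0, grad_y = 2*4*0.1082 = 0.8653
  x_3 = 0.0 - 0.1*0.0 = 0.0
  y_3 = 0.1082 - 0.1*0.8653 = 0.0216
Step 4: grad_x = 2*5*0.0 = 0.0, grad_y = 2*4*0.0216 = 0.1731
  x_4 = 0.0 - 0.1*0.0 = 0.0
  y_4 = 0.0216 - 0.1*0.1731 = 0.0043
Step 5: grad_x = 2*5*0.0 = 0.0, grad_y = 2*4*0.0043 = 0.0346
  x_5 = 0.0 - 0.1*0.0 = 0.0
  y_5 = 0.0043 - 0.1*0.0346 = 0.0009
f(0.0, 0.0009) = 5*0.0^2 + 4*0.0009^2 = 0.0


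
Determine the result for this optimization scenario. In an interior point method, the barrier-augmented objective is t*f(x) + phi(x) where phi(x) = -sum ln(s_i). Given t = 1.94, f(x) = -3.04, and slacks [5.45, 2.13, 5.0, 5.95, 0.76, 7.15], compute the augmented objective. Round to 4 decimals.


Step 1: Compute log-barrier.
ln values: [1.6956, 0.7561, 1.6094, 1.7834, -0.2744, 1.9671]
phi = -(1.6956 + 0.7561 + 1.6094 + 1.7834 - 0.2744 + 1.9671) = -7.5372
Step 2: Compute augmented objective.
t*f(x) = 1.94*-3.04 = -5.8976
Total = -5.8976 - 7.5372 = -13.4348


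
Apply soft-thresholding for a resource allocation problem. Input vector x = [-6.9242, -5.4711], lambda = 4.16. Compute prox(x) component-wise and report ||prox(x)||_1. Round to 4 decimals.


Soft-thresholding with lambda = 4.16:
prox(-6.9242) = sign(-6.9242)*max(|-6.9242| - 4.16, 0) = -2.7642
prox(-5.4711) = sign(-5.4711)*max(|-5.4711| - 4.16, 0) = -1.3111
prox(x) = [-2.7642, -1.3111]
||prox(x)||_1 = 2.7642 + 1.3111 = 4.0753


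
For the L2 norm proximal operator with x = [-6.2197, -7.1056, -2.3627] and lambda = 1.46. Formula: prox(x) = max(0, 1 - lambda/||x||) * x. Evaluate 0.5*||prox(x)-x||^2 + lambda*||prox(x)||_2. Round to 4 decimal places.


Step 1: Compute ||x||.
||x|| = 9.7343
Step 2: Compute scaling factor.
scale = max(0, 1 - 1.46/9.7343) = 0.85
Step 3: prox(x) = [-5.2868, -6.0399, -2.0083]
||prox(x)|| = 8.2743
Step 4: Proximal objective.
0.5*||prox-x||^2 = 1.0658
lambda*||prox|| = 12.0805
Total = 13.1463


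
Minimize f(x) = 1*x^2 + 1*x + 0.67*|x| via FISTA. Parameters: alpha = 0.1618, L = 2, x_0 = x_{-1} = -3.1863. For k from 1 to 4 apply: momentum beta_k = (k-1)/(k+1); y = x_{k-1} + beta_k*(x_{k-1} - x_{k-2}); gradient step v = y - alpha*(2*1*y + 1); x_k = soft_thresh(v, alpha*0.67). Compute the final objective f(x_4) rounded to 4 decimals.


FISTA on f(x) = 1*x^2 + 1*x + 0.67*|x|
L = 2, alpha = 0.1618
Iteration 1: beta = 0.0, y = -3.1863 + 0.0*(-3.1863 + 3.1863) = -3.1863
  grad(y) = -5.3726, v = y - alpha*grad = -2.317
  prox(v) = soft_thresh(-2.317, 0.1084) = -2.2086
Iteration 2: beta = 0.3333, y = -2.2086 + 0.3333*(-2.2086 + 3.1863) = -1.8827
  grad(y) = -2.7654, v = y - alpha*grad = -1.4353
  prox(v) = soft_thresh(-1.4353, 0.1084) = -1.3269
Iteration 3: beta = 0.5, y = -1.3269 + 0.5*(-1.3269 + 2.2086) = -0.886
  grad(y) = -0.772, v = y - alpha*grad = -0.7611
  prox(v) = soft_thresh(-0.7611, 0.1084) = -0.6527
Iteration 4: beta = 0.6, y = -0.6527 + 0.6*(-0.6527 + 1.3269) = -0.2482
  grad(y) = 0.5037, v = y - alpha*grad = -0.3297
  prox(v) = soft_thresh(-0.3297, 0.1084) = -0.2213
f(x_4) = 1*(-0.2213)^2 + 1*(-0.2213) + 0.67*|-0.2213| = -0.0241


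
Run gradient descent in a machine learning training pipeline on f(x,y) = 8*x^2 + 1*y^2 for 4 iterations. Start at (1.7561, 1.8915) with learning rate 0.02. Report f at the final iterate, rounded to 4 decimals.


Gradient descent on f(x,y) = 8*x^2 + 1*y^2.
Starting point: (1.7561, 1.8915), alpha = 0.02
Step 1: grad_x = 2*8*1.7561 = 28.0976, grad_y = 2*1*1.8915 = 3.783
  x_1 = 1.7561 - 0.02*28.0976 = 1.1941
  y_1 = 1.8915 - 0.02*3.783 = 1.8158
Step 2: grad_x = 2*8*1.1941 = 19.1064, grad_y = 2*1*1.8158 = 3.6317
  x_2 = 1.1941 - 0.02*19.1064 = 0.812
  y_2 = 1.8158 - 0.02*3.6317 = 1.7432
Step 3: grad_x = 2*8*0.812 = 12.9923, grad_y = 2*1*1.7432 = 3.4864
  x_3 = 0.812 - 0.02*12.9923 = 0.5522
  y_3 = 1.7432 - 0.02*3.4864 = 1.6735
Step 4: grad_x = 2*8*0.5522 = 8.8348, grad_y = 2*1*1.6735 = 3.347
  x_4 = 0.5522 - 0.02*8.8348 = 0.3755
  y_4 = 1.6735 - 0.02*3.347 = 1.6065
f(0.3755, 1.6065) = 8*0.3755^2 + 1*1.6065^2 = 3.7088


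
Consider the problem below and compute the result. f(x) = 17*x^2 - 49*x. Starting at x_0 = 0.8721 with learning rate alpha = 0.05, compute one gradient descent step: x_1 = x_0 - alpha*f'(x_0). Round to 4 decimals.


We compute the gradient at x_0 and apply the update.
f'(x) = 34*x - 49
f'(0.8721) = 34*0.8721 - 49 = -19.3486
x_1 = 0.8721 - 0.05*-19.3486 = 1.8395


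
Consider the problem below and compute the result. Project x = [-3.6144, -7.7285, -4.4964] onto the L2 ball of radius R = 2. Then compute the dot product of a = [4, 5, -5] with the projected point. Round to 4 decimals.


Step 1: Compute ||x|| (intermediates to 6 decimals).
||x|| = sqrt((-3.6144)^2 + (-7.7285)^2 + (-4.4964)^2) = 9.644232
Step 2: Project.
Since ||x|| > R, scale = R/||x|| = 2/9.644232 = 0.207378, proj(x) = scale * x
proj(x) = [-0.749547, -1.602721, -0.932454]
Step 3: Dot product.
a^T * proj(x) = 4*(-0.749547) + 5*(-1.602721) - 5*(-0.932454) = -6.3495


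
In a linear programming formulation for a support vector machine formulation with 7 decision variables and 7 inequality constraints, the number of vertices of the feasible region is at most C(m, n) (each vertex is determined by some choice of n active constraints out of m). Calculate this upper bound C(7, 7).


Each vertex corresponds to some choice of n active constraints out of m, so the number of vertices is at most C(m, n) = m! / (n!(m-n)!).
m = 7, n = 7
Numerator: 7 * 6 * 5 * 4 * 3 * 2 * 1
Denominator: 7! = 5040
C(7, 7) = 1


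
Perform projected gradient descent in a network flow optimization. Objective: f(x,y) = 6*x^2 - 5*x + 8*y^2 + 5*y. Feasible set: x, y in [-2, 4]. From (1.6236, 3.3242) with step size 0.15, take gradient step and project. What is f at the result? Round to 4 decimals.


Step 1: Compute gradient at (1.6236, 3.3242).
grad_x = 2*6*1.6236 - 5 = 14.4832
grad_y = 2*8*3.3242 + 5 = 58.1872
Step 2: Gradient step.
x_raw = 1.6236 - 0.15*14.4832 = -0.5489
y_raw = 3.3242 - 0.15*58.1872 = -5.4039
Step 3: Project onto [-2, 4].
x_proj = clip(-0.5489) = -0.5489
y_proj = clip(-5.4039) = -2.0
Step 4: Evaluate f.
f(-0.5489, -2.0) = 26.552


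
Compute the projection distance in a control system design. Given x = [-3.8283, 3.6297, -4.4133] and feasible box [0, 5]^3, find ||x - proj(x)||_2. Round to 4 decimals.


Project each component onto [0, 5].
clip(-3.8283) = 0.0, clip(3.6297) = 3.6297, clip(-4.4133) = 0.0
Projection = [0.0, 3.6297, 0.0]
Squared diffs: [14.6559, 0.0, 19.4772]
Distance = sqrt(34.1331) = 5.8424


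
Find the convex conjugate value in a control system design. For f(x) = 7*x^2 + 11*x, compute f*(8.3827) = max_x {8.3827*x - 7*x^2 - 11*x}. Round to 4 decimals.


f*(y) = sup_x {y*x - a*x^2 - b*x} = sup_x {(y-b)*x - a*x^2}
FOC: (y - b) - 2a*x = 0 => x* = (y - b)/(2a)
x* = (8.3827 - 11)/(2*7) = -0.187
f*(8.3827) = (y-b)^2/(4a) = (8.3827 - 11)^2/(4*7)
= 6.8503/28 = 0.2447


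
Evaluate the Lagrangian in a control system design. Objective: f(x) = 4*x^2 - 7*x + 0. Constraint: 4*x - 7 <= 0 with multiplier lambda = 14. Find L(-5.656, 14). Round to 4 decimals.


Step 1: Evaluate f(x).
f(-5.656) = 4*(-5.656)^2 - 7*(-5.656) + 0 = 167.5533
Step 2: Evaluate g(x).
g(-5.656) = 4*-5.656 - 7 = -29.624
Step 3: Compute Lagrangian.
L = 167.5533 + 14*-29.624 = -247.1827


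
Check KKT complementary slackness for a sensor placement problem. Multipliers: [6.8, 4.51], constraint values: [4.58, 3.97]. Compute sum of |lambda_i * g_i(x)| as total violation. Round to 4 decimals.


KKT complementary slackness check:
lambda_1 * g_1 = 6.8 * 4.58 = 31.144
lambda_2 * g_2 = 4.51 * 3.97 = 17.9047
Total violation = 31.144 + 17.9047 = 49.0487


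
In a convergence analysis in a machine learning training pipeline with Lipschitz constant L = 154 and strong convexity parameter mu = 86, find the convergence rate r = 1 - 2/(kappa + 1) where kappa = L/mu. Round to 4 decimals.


Step 1: Compute the condition number.
kappa = L/mu = 154/86 = 1.7907
Step 2: Compute the convergence rate.
r = 1 - 2/(kappa + 1) = 1 - 2*mu/(L + mu) = (L - mu)/(L + mu) = 68/240 = 0.2833


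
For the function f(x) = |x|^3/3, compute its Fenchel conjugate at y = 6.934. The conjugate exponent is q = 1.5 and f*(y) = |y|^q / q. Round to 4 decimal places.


The conjugate exponent q satisfies 1/p + 1/q = 1.
p = 3, so q = 3/(3 - 1) = 1.5
|y|^q = 6.934^1.5 = 18.2589
f*(6.934) = 18.2589 / 1.5 = 12.1726


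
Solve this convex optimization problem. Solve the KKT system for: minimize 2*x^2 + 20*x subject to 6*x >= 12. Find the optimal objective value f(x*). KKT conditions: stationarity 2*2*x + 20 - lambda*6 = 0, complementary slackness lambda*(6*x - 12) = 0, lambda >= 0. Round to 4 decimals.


Step 1: Try lambda = 0 (constraint inactive).
x_unc = -20/(2*2) = -5.0
Check: 6*-5.0 = -30.0 < 12 -- violated!
Step 2: Constraint must be active: 6*x = 12
x* = 12/6 = 2.0
lambda = (2*2*2.0 + 20)/6 = 4.6667
Step 3: Compute optimal value.
f(x*) = 2*2.0^2 + 20*2.0 = 48.0


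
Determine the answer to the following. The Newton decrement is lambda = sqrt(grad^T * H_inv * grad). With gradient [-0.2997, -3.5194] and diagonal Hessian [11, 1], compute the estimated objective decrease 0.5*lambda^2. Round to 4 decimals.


Step 1: H is diagonal, so H^(-1) * g = [-0.0272, -3.5194].
Step 2: g^T H^(-1) g = sum_i g_i^2 / H_ii
  = (-0.2997)^2/11 + (-3.5194)^2/1
  = 0.0082 + 12.3862 = 12.3943
Step 3: Objective decrease = 0.5 * g^T H^(-1) g = 6.1972


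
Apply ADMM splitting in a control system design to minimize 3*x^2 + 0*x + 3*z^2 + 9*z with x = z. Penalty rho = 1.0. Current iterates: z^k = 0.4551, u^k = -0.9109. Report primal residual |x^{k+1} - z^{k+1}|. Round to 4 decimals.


ADMM iteration with rho = 1.0, z^k = 0.4551, u^k = -0.9109
Step 1: x-update.
Minimize 3*x^2 + 0*x + (1.0/2)*(x - 0.4551 - 0.9109)^2
FOC: (2*3 + 1.0)*x = 0 + 1.0*(0.4551 + 0.9109)
x^{k+1} = 0.1951
Step 2: z-update.
Minimize 3*z^2 + 9*z + (1.0/2)*(0.1951 - z - 0.9109)^2
FOC: (2*3 + 1.0)*z = -9 + 1.0*(0.1951 - 0.9109)
z^{k+1} = -1.388
Step 3: u-update.
u^{k+1} = -0.9109 + 0.1951 + 1.388 = 0.6722
Step 4: Primal residual = |0.1951 + 1.388| = 1.5831


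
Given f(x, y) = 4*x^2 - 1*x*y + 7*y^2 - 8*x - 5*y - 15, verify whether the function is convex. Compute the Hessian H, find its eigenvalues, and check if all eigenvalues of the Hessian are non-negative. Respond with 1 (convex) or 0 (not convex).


The Hessian of f(x,y) = 4*x^2 - 1*x*y + 7*y^2 - 8*x - 5*y - 15 is:
H = [[8, -1], [-1, 14]]
Trace = 8 + 14 = 22
Determinant = 8*14 - (-1)^2 = 111
Discriminant = (22)^2 - 4*111 = 40.0
Eigenvalues: lambda_1 = 7.8377, lambda_2 = 14.1623
The function is convex.

1


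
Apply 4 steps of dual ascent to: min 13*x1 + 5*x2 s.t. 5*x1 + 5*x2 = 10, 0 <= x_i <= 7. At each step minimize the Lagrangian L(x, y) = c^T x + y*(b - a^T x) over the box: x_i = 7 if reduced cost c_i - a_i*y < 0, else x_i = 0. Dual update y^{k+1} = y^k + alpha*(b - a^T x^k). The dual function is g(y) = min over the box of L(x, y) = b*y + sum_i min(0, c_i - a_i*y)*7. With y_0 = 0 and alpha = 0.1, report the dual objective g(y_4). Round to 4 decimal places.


Dual ascent for LP: min 13*x1 + 5*x2, 5*x1 + 5*x2 = 10, 0 <= x_i <= 7
Step 1: y^k = 0.0, reduced costs: (13.0, 5.0)
  x^k = (0.0, 0.0), subgradient = b - a^T x = 10.0
  y^{k+1} = 0.0 + 0.1*10.0 = 1.0
Step 2: y^k = 1.0, reduced costs: (8.0, 0.0)
  x^k = (0.0, 0.0), subgradient = b - a^T x = 10.0
  y^{k+1} = 1.0 + 0.1*10.0 = 2.0
Step 3: y^k = 2.0, reduced costs: (3.0, -5.0)
  x^k = (0.0, 7.0), subgradient = b - a^T x = -25.0
  y^{k+1} = 2.0 + 0.1*-25.0 = -0.5
Step 4: y^k = -0.5, reduced costs: (15.5, 7.5)
  x^k = (0.0, 0.0), subgradient = b - a^T x = 10.0
  y^{k+1} = -0.5 + 0.1*10.0 = 0.5
Dual objective at y_4 = 0.5: reduced costs (10.5, 2.5), box minimizer x = (0.0, 0.0)
g(y_4) = b*y + (c1 - a1*y)*x1 + (c2 - a2*y)*x2 = 10*0.5 + 10.5*0.0 + 2.5*0.0 = 5.0 + 0.0 + 0.0 = 5.0


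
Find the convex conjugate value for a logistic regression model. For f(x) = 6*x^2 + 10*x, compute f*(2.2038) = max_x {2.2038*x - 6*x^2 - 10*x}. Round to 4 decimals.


f*(y) = sup_x {y*x - a*x^2 - b*x} = sup_x {(y-b)*x - a*x^2}
FOC: (y - b) - 2a*x = 0 => x* = (y - b)/(2a)
x* = (2.2038 - 10)/(2*6) = -0.6497
f*(2.2038) = (y-b)^2/(4a) = (2.2038 - 10)^2/(4*6)
= 60.7807/24 = 2.5325


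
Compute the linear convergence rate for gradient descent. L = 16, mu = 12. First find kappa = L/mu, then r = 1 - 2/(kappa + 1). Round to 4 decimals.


Step 1: Compute the condition number.
kappa = L/mu = 16/12 = 1.3333
Step 2: Compute the convergence rate.
r = 1 - 2/(kappa + 1) = 1 - 2*mu/(L + mu) = (L - mu)/(L + mu) = 4/28 = 0.1429


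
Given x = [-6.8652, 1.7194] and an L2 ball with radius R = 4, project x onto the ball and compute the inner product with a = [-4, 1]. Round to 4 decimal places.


Step 1: Compute ||x|| (intermediates to 6 decimals).
||x|| = sqrt((-6.8652)^2 + 1.7194^2) = 7.077239
Step 2: Project.
Since ||x|| > R, scale = R/||x|| = 4/7.077239 = 0.565192, proj(x) = scale * x
proj(x) = [-3.880156, 0.971791]
Step 3: Dot product.
a^T * proj(x) = -4*(-3.880156) + 1*0.971791 = 16.4924


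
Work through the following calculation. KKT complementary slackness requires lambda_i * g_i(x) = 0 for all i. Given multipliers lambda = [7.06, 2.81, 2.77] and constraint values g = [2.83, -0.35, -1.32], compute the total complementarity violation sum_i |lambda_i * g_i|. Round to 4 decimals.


KKT complementary slackness check:
lambda_1 * g_1 = 7.06 * 2.83 = 19.9798
lambda_2 * g_2 = 2.81 * -0.35 = -0.9835
lambda_3 * g_3 = 2.77 * -1.32 = -3.6564
Total violation = 19.9798 + 0.9835 + 3.6564 = 24.6197


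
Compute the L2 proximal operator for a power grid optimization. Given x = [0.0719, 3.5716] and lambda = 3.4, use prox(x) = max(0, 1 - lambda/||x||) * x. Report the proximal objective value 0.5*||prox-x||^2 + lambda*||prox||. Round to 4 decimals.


Step 1: Compute ||x||.
||x|| = 3.5723
Step 2: Compute scaling factor.
scale = max(0, 1 - 3.4/3.5723) = 0.0482
Step 3: prox(x) = [0.0035, 0.1723]
||prox(x)|| = 0.1723
Step 4: Proximal objective.
0.5*||prox-x||^2 = 5.78
lambda*||prox|| = 0.5858
Total = 6.3659


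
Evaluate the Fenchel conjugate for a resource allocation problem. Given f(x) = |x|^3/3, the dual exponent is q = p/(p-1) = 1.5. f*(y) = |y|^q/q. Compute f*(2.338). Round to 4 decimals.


The conjugate exponent q satisfies 1/p + 1/q = 1.
p = 3, so q = 3/(3 - 1) = 1.5
|y|^q = 2.338^1.5 = 3.5749
f*(2.338) = 3.5749 / 1.5 = 2.3833


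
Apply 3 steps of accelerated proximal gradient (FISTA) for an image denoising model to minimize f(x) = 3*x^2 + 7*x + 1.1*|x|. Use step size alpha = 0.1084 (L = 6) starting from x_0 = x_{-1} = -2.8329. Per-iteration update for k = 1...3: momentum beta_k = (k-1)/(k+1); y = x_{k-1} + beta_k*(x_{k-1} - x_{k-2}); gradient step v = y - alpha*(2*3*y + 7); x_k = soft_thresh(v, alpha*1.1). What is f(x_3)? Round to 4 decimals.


FISTA on f(x) = 3*x^2 + 7*x + 1.1*|x|
L = 6, alpha = 0.1084
Iteration 1: beta = 0.0, y = -2.8329 + 0.0*(-2.8329 + 2.8329) = -2.8329
  grad(y) = -9.9974, v = y - alpha*grad = -1.7492
  prox(v) = soft_thresh(-1.7492, 0.1192) = -1.6299
Iteration 2: beta = 0.3333, y = -1.6299 + 0.3333*(-1.6299 + 2.8329) = -1.229
  grad(y) = -0.3737, v = y - alpha*grad = -1.1884
  prox(v) = soft_thresh(-1.1884, 0.1192) = -1.0692
Iteration 3: beta = 0.5, y = -1.0692 + 0.5*(-1.0692 + 1.6299) = -0.7888
  grad(y) = 2.267, v = y - alpha*grad = -1.0346
  prox(v) = soft_thresh(-1.0346, 0.1192) = -0.9153
f(x_3) = 3*(-0.9153)^2 + 7*(-0.9153) + 1.1*|-0.9153| = -2.887


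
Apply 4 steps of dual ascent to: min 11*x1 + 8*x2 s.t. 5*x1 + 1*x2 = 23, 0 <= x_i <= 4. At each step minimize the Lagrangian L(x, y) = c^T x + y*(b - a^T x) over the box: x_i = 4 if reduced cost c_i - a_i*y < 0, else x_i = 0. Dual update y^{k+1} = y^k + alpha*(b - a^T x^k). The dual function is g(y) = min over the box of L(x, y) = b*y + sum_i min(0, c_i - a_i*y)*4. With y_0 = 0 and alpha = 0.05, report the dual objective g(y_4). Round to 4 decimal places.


Dual ascent for LP: min 11*x1 + 8*x2, 5*x1 + 1*x2 = 23, 0 <= x_i <= 4
Step 1: y^k = 0.0, reduced costs: (11.0, 8.0)
  x^k = (0.0, 0.0), subgradient = b - a^T x = 23.0
  y^{k+1} = 0.0 + 0.05*23.0 = 1.15
Step 2: y^k = 1.15, reduced costs: (5.25, 6.85)
  x^k = (0.0, 0.0), subgradient = b - a^T x = 23.0
  y^{k+1} = 1.15 + 0.05*23.0 = 2.3
Step 3: y^k = 2.3, reduced costs: (-0.5, 5.7)
  x^k = (4.0, 0.0), subgradient = b - a^T x = 3.0
  y^{k+1} = 2.3 + 0.05*3.0 = 2.45
Step 4: y^k = 2.45, reduced costs: (-1.25, 5.55)
  x^k = (4.0, 0.0), subgradient = b - a^T x = 3.0
  y^{k+1} = 2.45 + 0.05*3.0 = 2.6
Dual objective at y_4 = 2.6: reduced costs (-2.0, 5.4), box minimizer x = (4.0, 0.0)
g(y_4) = b*y + (c1 - a1*y)*x1 + (c2 - a2*y)*x2 = 23*2.6 + (-2.0)*4.0 + 5.4*0.0 = 59.8 - 8.0 + 0.0 = 51.8


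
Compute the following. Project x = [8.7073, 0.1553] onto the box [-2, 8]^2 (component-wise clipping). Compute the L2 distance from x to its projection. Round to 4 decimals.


Project each component onto [-2, 8].
clip(8.7073) = 8.0, clip(0.1553) = 0.1553
Projection = [8.0, 0.1553]
Squared diffs: [0.5003, 0.0]
Distance = sqrt(0.5003) = 0.7073


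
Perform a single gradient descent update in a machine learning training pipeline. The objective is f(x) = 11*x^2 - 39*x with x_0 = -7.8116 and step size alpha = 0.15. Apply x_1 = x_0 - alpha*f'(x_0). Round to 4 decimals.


We compute the gradient at x_0 and apply the update.
f'(x) = 22*x - 39
f'(-7.8116) = 22*-7.8116 - 39 = -210.8552
x_1 = -7.8116 - 0.15*-210.8552 = 23.8167


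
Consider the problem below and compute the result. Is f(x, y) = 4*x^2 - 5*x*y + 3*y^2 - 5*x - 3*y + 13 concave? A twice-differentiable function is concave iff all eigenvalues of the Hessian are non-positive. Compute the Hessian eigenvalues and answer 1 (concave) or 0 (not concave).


The Hessian of f(x,y) = 4*x^2 - 5*x*y + 3*y^2 - 5*x - 3*y + 13 is:
H = [[8, -5], [-5, 6]]
Trace = 8 + 6 = 14
Determinant = 8*6 - (-5)^2 = 23
Discriminant = (14)^2 - 4*23 = 104.0
Eigenvalues: lambda_1 = 1.901, lambda_2 = 12.099
The function is not concave.

0


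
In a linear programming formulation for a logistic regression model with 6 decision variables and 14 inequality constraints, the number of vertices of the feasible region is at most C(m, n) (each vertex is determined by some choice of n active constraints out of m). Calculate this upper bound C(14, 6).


Each vertex corresponds to some choice of n active constraints out of m, so the number of vertices is at most C(m, n) = m! / (n!(m-n)!).
m = 14, n = 6
Numerator: 14 * 13 * 12 * 11 * 10 * 9
Denominator: 6! = 720
C(14, 6) = 3003


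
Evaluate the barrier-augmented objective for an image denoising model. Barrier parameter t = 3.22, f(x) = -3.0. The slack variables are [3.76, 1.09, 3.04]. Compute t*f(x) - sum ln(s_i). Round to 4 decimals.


Step 1: Compute log-barrier.
ln values: [1.3244, 0.0862, 1.1119]
phi = -(1.3244 + 0.0862 + 1.1119) = -2.5225
Step 2: Compute augmented objective.
t*f(x) = 3.22*-3.0 = -9.66
Total = -9.66 - 2.5225 = -12.1825


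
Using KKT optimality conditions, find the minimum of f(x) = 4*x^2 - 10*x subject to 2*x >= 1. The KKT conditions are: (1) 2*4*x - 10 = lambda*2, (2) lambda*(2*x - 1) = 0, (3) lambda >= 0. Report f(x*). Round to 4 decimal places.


Step 1: Try lambda = 0 (constraint inactive).
Stationarity: 2*4*x - 10 = 0
x* = 10/(2*4) = 1.25
Check constraint: 2*1.25 = 2.5 >= 1 -- satisfied.
Step 2: Compute optimal value.
f(x*) = 4*1.25^2 - 10*1.25 = -6.25


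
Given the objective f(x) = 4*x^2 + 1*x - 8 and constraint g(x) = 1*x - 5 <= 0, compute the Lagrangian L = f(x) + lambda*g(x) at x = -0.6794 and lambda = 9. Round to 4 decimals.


Step 1: Evaluate f(x).
f(-0.6794) = 4*(-0.6794)^2 + 1*(-0.6794) - 8 = -6.8331
Step 2: Evaluate g(x).
g(-0.6794) = 1*-0.6794 - 5 = -5.6794
Step 3: Compute Lagrangian.
L = -6.8331 + 9*-5.6794 = -57.9477


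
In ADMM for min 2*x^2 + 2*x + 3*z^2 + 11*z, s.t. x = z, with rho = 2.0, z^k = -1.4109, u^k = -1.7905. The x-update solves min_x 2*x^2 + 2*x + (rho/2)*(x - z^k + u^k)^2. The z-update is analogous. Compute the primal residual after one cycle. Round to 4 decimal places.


ADMM iteration with rho = 2.0, z^k = -1.4109, u^k = -1.7905
Step 1: x-update.
Minimize 2*x^2 + 2*x + (2.0/2)*(x + 1.4109 - 1.7905)^2
FOC: (2*2 + 2.0)*x = -2 + 2.0*(-1.4109 + 1.7905)
x^{k+1} = -0.2068
Step 2: z-update.
Minimize 3*z^2 + 11*z + (2.0/2)*(-0.2068 - z - 1.7905)^2
FOC: (2*3 + 2.0)*z = -11 + 2.0*(-0.2068 - 1.7905)
z^{k+1} = -1.8743
Step 3: u-update.
u^{k+1} = -1.7905 - 0.2068 + 1.8743 = -0.123
Step 4: Primal residual = |-0.2068 + 1.8743| = 1.6675


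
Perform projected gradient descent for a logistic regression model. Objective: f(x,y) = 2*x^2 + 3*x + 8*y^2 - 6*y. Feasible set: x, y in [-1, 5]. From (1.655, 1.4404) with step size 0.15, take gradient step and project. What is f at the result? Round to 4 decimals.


Step 1: Compute gradient at (1.655, 1.4404).
grad_x = 2*2*1.655 + 3 = 9.62
grad_y = 2*8*1.4404 - 6 = 17.0464
Step 2: Gradient step.
x_raw = 1.655 - 0.15*9.62 = 0.212
y_raw = 1.4404 - 0.15*17.0464 = -1.1166
Step 3: Project onto [-1, 5].
x_proj = clip(0.212) = 0.212
y_proj = clip(-1.1166) = -1.0
Step 4: Evaluate f.
f(0.212, -1.0) = 14.7259


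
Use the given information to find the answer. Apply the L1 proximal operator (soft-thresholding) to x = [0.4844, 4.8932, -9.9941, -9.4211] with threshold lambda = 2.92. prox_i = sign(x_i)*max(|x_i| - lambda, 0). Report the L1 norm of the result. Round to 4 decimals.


Soft-thresholding with lambda = 2.92:
prox(0.4844) = sign(0.4844)*max(|0.4844| - 2.92, 0) = 0.0
prox(4.8932) = sign(4.8932)*max(|4.8932| - 2.92, 0) = 1.9732
prox(-9.9941) = sign(-9.9941)*max(|-9.9941| - 2.92, 0) = -7.0741
prox(-9.4211) = sign(-9.4211)*max(|-9.4211| - 2.92, 0) = -6.5011
prox(x) = [0.0, 1.9732, -7.0741, -6.5011]
||prox(x)||_1 = 0.0 + 1.9732 + 7.0741 + 6.5011 = 15.5484


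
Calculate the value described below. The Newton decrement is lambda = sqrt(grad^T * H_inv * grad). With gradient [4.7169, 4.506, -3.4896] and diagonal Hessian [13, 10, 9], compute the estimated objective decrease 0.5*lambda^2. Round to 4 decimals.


Step 1: H is diagonal, so H^(-1) * g = [0.3628, 0.4506, -0.3877].
Step 2: g^T H^(-1) g = sum_i g_i^2 / H_ii
  = (4.7169)^2/13 + (4.506)^2/10 + (-3.4896)^2/9
  = 1.7115 + 2.0304 + 1.353 = 5.0949
Step 3: Objective decrease = 0.5 * g^T H^(-1) g = 2.5475


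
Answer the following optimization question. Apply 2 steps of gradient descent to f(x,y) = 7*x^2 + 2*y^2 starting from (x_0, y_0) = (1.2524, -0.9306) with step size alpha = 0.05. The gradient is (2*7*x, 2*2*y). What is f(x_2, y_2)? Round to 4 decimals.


Gradient descent on f(x,y) = 7*x^2 + 2*y^2.
Starting point: (1.2524, -0.9306), alpha = 0.05
Step 1: grad_x = 2*7*1.2524 = 17.5336, grad_y = 2*2*-0.9306 = -3.7224
  x_1 = 1.2524 - 0.05*17.5336 = 0.3757
  y_1 = -0.9306 - 0.05*-3.7224 = -0.7445
Step 2: grad_x = 2*7*0.3757 = 5.2601, grad_y = 2*2*-0.7445 = -2.9779
  x_2 = 0.3757 - 0.05*5.2601 = 0.1127
  y_2 = -0.7445 - 0.05*-2.9779 = -0.5956
f(0.1127, -0.5956) = 7*0.1127^2 + 2*(-0.5956)^2 = 0.7984


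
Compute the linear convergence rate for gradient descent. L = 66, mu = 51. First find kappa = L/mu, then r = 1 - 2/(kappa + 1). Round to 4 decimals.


Step 1: Compute the condition number.
kappa = L/mu = 66/51 = 1.2941
Step 2: Compute the convergence rate.
r = 1 - 2/(kappa + 1) = 1 - 2*mu/(L + mu) = (L - mu)/(L + mu) = 15/117 = 0.1282


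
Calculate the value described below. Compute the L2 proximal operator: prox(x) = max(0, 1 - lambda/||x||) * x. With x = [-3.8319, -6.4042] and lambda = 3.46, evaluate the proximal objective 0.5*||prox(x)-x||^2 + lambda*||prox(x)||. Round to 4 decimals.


Step 1: Compute ||x||.
||x|| = 7.4631
Step 2: Compute scaling factor.
scale = max(0, 1 - 3.46/7.4631) = 0.5364
Step 3: prox(x) = [-2.0554, -3.4351]
||prox(x)|| = 4.0031
Step 4: Proximal objective.
0.5*||prox-x||^2 = 5.9858
lambda*||prox|| = 13.8507
Total = 19.8364


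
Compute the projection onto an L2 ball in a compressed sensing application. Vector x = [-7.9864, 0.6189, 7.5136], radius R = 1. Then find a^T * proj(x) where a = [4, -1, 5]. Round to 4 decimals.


Step 1: Compute ||x|| (intermediates to 6 decimals).
||x|| = sqrt((-7.9864)^2 + 0.6189^2 + 7.5136^2) = 10.982705
Step 2: Project.
Since ||x|| > R, scale = R/||x|| = 1/10.982705 = 0.091052, proj(x) = scale * x
proj(x) = [-0.727178, 0.056352, 0.684128]
Step 3: Dot product.
a^T * proj(x) = 4*(-0.727178) - 1*0.056352 + 5*0.684128 = 0.4556


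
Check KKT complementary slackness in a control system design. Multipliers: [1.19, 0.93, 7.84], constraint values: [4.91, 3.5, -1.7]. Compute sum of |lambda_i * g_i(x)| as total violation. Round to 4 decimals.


KKT complementary slackness check:
lambda_1 * g_1 = 1.19 * 4.91 = 5.8429
lambda_2 * g_2 = 0.93 * 3.5 = 3.255
lambda_3 * g_3 = 7.84 * -1.7 = -13.328
Total violation = 5.8429 + 3.255 + 13.328 = 22.4259


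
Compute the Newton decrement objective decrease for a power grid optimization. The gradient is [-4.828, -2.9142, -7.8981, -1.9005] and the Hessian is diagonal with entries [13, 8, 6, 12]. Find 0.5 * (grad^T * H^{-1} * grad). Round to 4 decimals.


Step 1: H is diagonal, so H^(-1) * g = [-0.3714, -0.3643, -1.3164, -0.1584].
Step 2: g^T H^(-1) g = sum_i g_i^2 / H_ii
  = (-4.828)^2/13 + (-2.9142)^2/8 + (-7.8981)^2/6 + (-1.9005)^2/12
  = 1.793 + 1.0616 + 10.3967 + 0.301 = 13.5523
Step 3: Objective decrease = 0.5 * g^T H^(-1) g = 6.7761


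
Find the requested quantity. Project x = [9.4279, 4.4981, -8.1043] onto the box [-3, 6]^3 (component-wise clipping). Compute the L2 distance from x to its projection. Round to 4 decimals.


Project each component onto [-3, 6].
clip(9.4279) = 6.0, clip(4.4981) = 4.4981, clip(-8.1043) = -3.0
Projection = [6.0, 4.4981, -3.0]
Squared diffs: [11.7505, 0.0, 26.0539]
Distance = sqrt(37.8044) = 6.1485


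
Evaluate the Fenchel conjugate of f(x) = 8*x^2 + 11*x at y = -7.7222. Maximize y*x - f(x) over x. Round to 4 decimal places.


f*(y) = sup_x {y*x - a*x^2 - b*x} = sup_x {(y-b)*x - a*x^2}
FOC: (y - b) - 2a*x = 0 => x* = (y - b)/(2a)
x* = (-7.7222 - 11)/(2*8) = -1.1701
f*(-7.7222) = (y-b)^2/(4a) = (-7.7222 - 11)^2/(4*8)
= 350.5208/32 = 10.9538


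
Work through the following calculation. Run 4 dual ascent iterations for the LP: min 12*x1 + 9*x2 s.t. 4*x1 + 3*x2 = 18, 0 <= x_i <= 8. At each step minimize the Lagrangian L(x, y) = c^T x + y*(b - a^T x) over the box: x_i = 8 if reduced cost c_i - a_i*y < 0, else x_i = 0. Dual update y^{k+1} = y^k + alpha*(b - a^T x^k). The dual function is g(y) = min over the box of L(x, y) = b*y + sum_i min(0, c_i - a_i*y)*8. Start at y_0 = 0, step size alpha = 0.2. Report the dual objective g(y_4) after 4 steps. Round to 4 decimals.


Dual ascent for LP: min 12*x1 + 9*x2, 4*x1 + 3*x2 = 18, 0 <= x_i <= 8
Step 1: y^k = 0.0, reduced costs: (12.0, 9.0)
  x^k = (0.0, 0.0), subgradient = b - a^T x = 18.0
  y^{k+1} = 0.0 + 0.2*18.0 = 3.6
Step 2: y^k = 3.6, reduced costs: (-2.4, -1.8)
  x^k = (8.0, 8.0), subgradient = b - a^T x = -38.0
  y^{k+1} = 3.6 + 0.2*-38.0 = -4.0
Step 3: y^k = -4.0, reduced costs: (28.0, 21.0)
  x^k = (0.0, 0.0), subgradient = b - a^T x = 18.0
  y^{k+1} = -4.0 + 0.2*18.0 = -0.4
Step 4: y^k = -0.4, reduced costs: (13.6, 10.2)
  x^k = (0.0, 0.0), subgradient = b - a^T x = 18.0
  y^{k+1} = -0.4 + 0.2*18.0 = 3.2
Dual objective at y_4 = 3.2: reduced costs (-0.8, -0.6), box minimizer x = (8.0, 8.0)
g(y_4) = b*y + (c1 - a1*y)*x1 + (c2 - a2*y)*x2 = 18*3.2 + (-0.8)*8.0 + (-0.6)*8.0 = 57.6 - 6.4 - 4.8 = 46.4


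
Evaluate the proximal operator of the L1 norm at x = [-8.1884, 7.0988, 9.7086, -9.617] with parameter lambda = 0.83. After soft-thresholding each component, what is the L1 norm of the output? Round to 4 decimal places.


Soft-thresholding with lambda = 0.83:
prox(-8.1884) = sign(-8.1884)*max(|-8.1884| - 0.83, 0) = -7.3584
prox(7.0988) = sign(7.0988)*max(|7.0988| - 0.83, 0) = 6.2688
prox(9.7086) = sign(9.7086)*max(|9.7086| - 0.83, 0) = 8.8786
prox(-9.617) = sign(-9.617)*max(|-9.617| - 0.83, 0) = -8.787
prox(x) = [-7.3584, 6.2688, 8.8786, -8.787]
||prox(x)||_1 = 7.3584 + 6.2688 + 8.8786 + 8.787 = 31.2928


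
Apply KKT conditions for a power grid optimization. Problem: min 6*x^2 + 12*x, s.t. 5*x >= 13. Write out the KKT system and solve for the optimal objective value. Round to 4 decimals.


Step 1: Try lambda = 0 (constraint inactive).
x_unc = -12/(2*6) = -1.0
Check: 5*-1.0 = -5.0 < 13 -- violated!
Step 2: Constraint must be active: 5*x = 13
x* = 13/5 = 2.6
lambda = (2*6*2.6 + 12)/5 = 8.64
Step 3: Compute optimal value.
f(x*) = 6*2.6^2 + 12*2.6 = 71.76


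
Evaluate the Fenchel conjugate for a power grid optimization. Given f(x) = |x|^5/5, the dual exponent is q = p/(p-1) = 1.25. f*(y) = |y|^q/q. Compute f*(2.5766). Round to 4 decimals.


The conjugate exponent q satisfies 1/p + 1/q = 1.
p = 5, so q = 5/(5 - 1) = 1.25
|y|^q = 2.5766^1.25 = 3.2644
f*(2.5766) = 3.2644 / 1.25 = 2.6116
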